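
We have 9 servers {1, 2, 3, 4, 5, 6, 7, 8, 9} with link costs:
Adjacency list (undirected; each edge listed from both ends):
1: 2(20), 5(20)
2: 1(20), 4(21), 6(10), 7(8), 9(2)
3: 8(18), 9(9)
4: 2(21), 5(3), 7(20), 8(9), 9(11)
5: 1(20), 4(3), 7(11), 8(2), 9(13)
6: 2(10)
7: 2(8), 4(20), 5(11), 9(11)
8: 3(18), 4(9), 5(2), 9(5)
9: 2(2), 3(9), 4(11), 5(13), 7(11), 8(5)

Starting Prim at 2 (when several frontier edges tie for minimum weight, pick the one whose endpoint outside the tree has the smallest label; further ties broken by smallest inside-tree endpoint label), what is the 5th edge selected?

Prim's algorithm from 2:
Step 1: cheapest edge leaving the tree is 2-9 (2); add 9.
Step 2: cheapest edge leaving the tree is 8-9 (5); add 8.
Step 3: cheapest edge leaving the tree is 5-8 (2); add 5.
Step 4: cheapest edge leaving the tree is 4-5 (3); add 4.
Step 5: cheapest edge leaving the tree is 2-7 (8); add 7.
Step 6: cheapest edge leaving the tree is 3-9 (9); add 3.
Step 7: cheapest edge leaving the tree is 2-6 (10); add 6.
Step 8: cheapest edge leaving the tree is 1-2 (20); add 1.
The 5th edge added is 2-7.

2-7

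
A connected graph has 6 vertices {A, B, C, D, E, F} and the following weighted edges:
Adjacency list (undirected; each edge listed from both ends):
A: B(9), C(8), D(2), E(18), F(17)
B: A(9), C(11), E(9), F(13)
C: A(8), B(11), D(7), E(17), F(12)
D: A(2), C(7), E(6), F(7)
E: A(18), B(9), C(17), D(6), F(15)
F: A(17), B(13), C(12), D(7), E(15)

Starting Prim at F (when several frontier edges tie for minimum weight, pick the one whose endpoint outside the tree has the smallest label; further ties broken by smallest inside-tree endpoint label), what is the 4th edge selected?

C-D

Prim's algorithm from F:
Step 1: frontier [D F 7, C F 12, B F 13, E F 15, A F 17] → take D F (7); add D.
Step 2: frontier [A D 2, D E 6, C D 7, C F 12, B F 13, E F 15, A F 17] → take A D (2); add A.
Step 3: frontier [A C 8, A B 9, A E 18, D E 6, C D 7, C F 12, B F 13, E F 15] → take D E (6); add E.
Step 4: frontier [A C 8, A B 9, C D 7, B E 9, C E 17, C F 12, B F 13] → take C D (7); add C.
Step 5: frontier [A B 9, B C 11, B E 9, B F 13] → take A B (9); add B.
The 4th edge added is C D.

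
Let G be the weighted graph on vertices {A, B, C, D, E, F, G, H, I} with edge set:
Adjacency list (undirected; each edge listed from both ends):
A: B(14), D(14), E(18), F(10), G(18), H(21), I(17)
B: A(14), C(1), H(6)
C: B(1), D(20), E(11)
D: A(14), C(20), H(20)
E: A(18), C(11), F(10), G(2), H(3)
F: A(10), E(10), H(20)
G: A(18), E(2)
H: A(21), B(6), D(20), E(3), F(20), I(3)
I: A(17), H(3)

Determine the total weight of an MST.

Kruskal: consider edges lightest-first.
B-C (1): add — endpoints in different components.
E-G (2): add — endpoints in different components.
E-H (3): add — endpoints in different components.
H-I (3): add — endpoints in different components.
B-H (6): add — endpoints in different components.
A-F (10): add — endpoints in different components.
E-F (10): add — endpoints in different components.
C-E (11): skip — C and E already connected.
A-B (14): skip — A and B already connected.
A-D (14): add — endpoints in different components.
MST edges: B-C, E-G, E-H, H-I, B-H, A-F, E-F, A-D; total weight 1+2+3+3+6+10+10+14 = 49.

49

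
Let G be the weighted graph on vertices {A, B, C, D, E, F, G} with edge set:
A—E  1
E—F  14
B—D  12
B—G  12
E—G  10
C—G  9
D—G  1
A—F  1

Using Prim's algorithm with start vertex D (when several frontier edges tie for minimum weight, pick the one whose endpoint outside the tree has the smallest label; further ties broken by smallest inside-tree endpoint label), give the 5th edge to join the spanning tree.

Prim's algorithm from D:
Step 1: frontier [D—G 1, B—D 12] → take D—G (1); add G.
Step 2: frontier [B—D 12, C—G 9, E—G 10, B—G 12] → take C—G (9); add C.
Step 3: frontier [B—D 12, E—G 10, B—G 12] → take E—G (10); add E.
Step 4: frontier [B—D 12, A—E 1, E—F 14, B—G 12] → take A—E (1); add A.
Step 5: frontier [A—F 1, B—D 12, E—F 14, B—G 12] → take A—F (1); add F.
Step 6: frontier [B—D 12, B—G 12] → take B—D (12); add B.
The 5th edge added is A—F.

A-F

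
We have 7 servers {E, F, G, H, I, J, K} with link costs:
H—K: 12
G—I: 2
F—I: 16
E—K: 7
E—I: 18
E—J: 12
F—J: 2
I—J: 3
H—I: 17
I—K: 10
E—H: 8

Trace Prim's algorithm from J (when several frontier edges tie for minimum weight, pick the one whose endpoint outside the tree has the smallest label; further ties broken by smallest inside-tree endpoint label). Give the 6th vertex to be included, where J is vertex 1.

E

Prim's algorithm from J:
Step 1: cheapest edge leaving the tree is F—J (2); add F.
Step 2: cheapest edge leaving the tree is I—J (3); add I.
Step 3: cheapest edge leaving the tree is G—I (2); add G.
Step 4: cheapest edge leaving the tree is I—K (10); add K.
Step 5: cheapest edge leaving the tree is E—K (7); add E.
Step 6: cheapest edge leaving the tree is E—H (8); add H.
Vertex order: J, F, I, G, K, E, H. The 6th vertex is E.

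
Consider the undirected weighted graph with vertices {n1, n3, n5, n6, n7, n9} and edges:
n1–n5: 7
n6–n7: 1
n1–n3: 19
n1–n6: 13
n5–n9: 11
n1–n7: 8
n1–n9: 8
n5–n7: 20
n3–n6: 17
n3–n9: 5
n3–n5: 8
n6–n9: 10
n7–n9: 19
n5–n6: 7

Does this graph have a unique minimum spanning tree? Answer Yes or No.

No

Sort edges by weight, then run Kruskal:
n6–n7 (1): add. Components now {n5} {n6,n7} {n1} {n3} {n9}
n3–n9 (5): add. Components now {n5} {n6,n7} {n1} {n3,n9}
n1–n5 (7): add. Components now {n1,n5} {n6,n7} {n3,n9}
n5–n6 (7): add. Components now {n1,n5,n6,n7} {n3,n9}
n1–n7 (8): skip — n7 and n1 already connected.
n1–n9 (8): add. Components now {n1,n3,n5,n6,n7,n9}
Non-tree edge n3–n5 has weight 8, equal to the heaviest edge on its tree cycle — swapping gives another MST of the same weight. Not unique.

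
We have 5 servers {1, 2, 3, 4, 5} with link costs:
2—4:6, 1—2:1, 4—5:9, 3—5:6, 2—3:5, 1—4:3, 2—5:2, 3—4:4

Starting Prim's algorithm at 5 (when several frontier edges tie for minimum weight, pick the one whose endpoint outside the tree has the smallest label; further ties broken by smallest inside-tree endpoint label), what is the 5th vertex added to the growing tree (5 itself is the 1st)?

3

Prim, starting at 5.
Step 1: frontier [2—5 2, 3—5 6, 4—5 9] → take 2—5 (2); add 2.
Step 2: frontier [1—2 1, 2—3 5, 2—4 6, 3—5 6, 4—5 9] → take 1—2 (1); add 1.
Step 3: frontier [1—4 3, 2—3 5, 2—4 6, 3—5 6, 4—5 9] → take 1—4 (3); add 4.
Step 4: frontier [2—3 5, 3—4 4, 3—5 6] → take 3—4 (4); add 3.
Vertex order: 5, 2, 1, 4, 3. The 5th vertex is 3.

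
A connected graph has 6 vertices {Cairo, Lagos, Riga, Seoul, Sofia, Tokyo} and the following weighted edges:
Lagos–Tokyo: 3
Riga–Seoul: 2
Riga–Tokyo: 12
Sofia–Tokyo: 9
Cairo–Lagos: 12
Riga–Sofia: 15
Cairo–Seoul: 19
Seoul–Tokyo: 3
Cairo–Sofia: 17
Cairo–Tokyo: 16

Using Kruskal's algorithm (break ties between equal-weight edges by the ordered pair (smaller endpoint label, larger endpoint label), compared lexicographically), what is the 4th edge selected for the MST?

Sort edges by weight, then run Kruskal:
Riga–Seoul (2): add — endpoints in different components.
Lagos–Tokyo (3): add — endpoints in different components.
Seoul–Tokyo (3): add — endpoints in different components.
Sofia–Tokyo (9): add — endpoints in different components.
Cairo–Lagos (12): add — endpoints in different components.
The 4th edge added is Sofia–Tokyo.

Sofia-Tokyo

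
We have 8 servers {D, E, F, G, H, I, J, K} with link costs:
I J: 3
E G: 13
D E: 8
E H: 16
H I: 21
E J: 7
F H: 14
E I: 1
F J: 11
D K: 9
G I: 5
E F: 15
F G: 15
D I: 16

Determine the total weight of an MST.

51

Kruskal: consider edges lightest-first.
E I (1): add — endpoints in different components.
I J (3): add — endpoints in different components.
G I (5): add — endpoints in different components.
E J (7): skip — E and J already connected.
D E (8): add — endpoints in different components.
D K (9): add — endpoints in different components.
F J (11): add — endpoints in different components.
E G (13): skip — E and G already connected.
F H (14): add — endpoints in different components.
MST edges: E I, I J, G I, D E, D K, F J, F H; total weight 1+3+5+8+9+11+14 = 51.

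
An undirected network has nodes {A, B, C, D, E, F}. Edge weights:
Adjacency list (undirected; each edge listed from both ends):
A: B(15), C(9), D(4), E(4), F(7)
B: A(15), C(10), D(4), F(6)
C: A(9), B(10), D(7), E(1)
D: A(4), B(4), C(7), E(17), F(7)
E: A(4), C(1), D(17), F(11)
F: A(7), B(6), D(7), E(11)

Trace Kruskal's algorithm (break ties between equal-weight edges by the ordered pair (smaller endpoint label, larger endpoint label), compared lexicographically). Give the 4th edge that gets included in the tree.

B-D

Kruskal: consider edges lightest-first.
C-E (1): add. Components now {A} {B} {C,E} {D} {F}
A-D (4): add. Components now {A,D} {B} {C,E} {F}
A-E (4): add. Components now {A,C,D,E} {B} {F}
B-D (4): add. Components now {A,B,C,D,E} {F}
B-F (6): add. Components now {A,B,C,D,E,F}
The 4th edge added is B-D.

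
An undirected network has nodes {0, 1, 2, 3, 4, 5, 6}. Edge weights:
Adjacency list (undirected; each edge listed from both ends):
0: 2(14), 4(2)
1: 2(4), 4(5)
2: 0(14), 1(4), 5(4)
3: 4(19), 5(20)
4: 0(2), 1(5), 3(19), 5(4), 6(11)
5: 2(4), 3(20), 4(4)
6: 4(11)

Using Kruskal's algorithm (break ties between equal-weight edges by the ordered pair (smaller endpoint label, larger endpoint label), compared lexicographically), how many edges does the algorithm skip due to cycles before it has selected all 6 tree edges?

2

Kruskal: consider edges lightest-first.
0 4 (2): add. Components now {0,4} {1} {2} {3} {5} {6}
1 2 (4): add. Components now {0,4} {1,2} {3} {5} {6}
2 5 (4): add. Components now {0,4} {1,2,5} {3} {6}
4 5 (4): add. Components now {0,1,2,4,5} {3} {6}
1 4 (5): skip — 1 and 4 already connected.
4 6 (11): add. Components now {0,1,2,4,5,6} {3}
0 2 (14): skip — 0 and 2 already connected.
3 4 (19): add. Components now {0,1,2,3,4,5,6}
Edges rejected before the tree was complete: 2.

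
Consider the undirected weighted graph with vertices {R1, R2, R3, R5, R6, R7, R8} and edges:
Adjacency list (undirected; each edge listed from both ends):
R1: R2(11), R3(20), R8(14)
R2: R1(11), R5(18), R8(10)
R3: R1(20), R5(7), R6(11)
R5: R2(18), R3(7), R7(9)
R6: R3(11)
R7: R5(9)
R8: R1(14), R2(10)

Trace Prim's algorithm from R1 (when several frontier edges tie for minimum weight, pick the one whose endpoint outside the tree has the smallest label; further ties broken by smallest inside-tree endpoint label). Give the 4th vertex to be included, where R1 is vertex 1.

R5

Prim's algorithm from R1:
Step 1: frontier [R1-R2 11, R1-R8 14, R1-R3 20] → take R1-R2 (11); add R2.
Step 2: frontier [R1-R8 14, R1-R3 20, R2-R8 10, R2-R5 18] → take R2-R8 (10); add R8.
Step 3: frontier [R1-R3 20, R2-R5 18] → take R2-R5 (18); add R5.
Step 4: frontier [R1-R3 20, R3-R5 7, R5-R7 9] → take R3-R5 (7); add R3.
Step 5: frontier [R3-R6 11, R5-R7 9] → take R5-R7 (9); add R7.
Step 6: frontier [R3-R6 11] → take R3-R6 (11); add R6.
Vertex order: R1, R2, R8, R5, R3, R7, R6. The 4th vertex is R5.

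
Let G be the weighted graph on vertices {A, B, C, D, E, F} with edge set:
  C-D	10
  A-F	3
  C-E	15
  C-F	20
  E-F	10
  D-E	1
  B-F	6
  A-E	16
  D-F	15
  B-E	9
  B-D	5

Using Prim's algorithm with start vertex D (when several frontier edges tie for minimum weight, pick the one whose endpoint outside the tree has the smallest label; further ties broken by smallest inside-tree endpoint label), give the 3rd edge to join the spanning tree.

Grow the tree from D using Prim:
Step 1: cheapest edge leaving the tree is D-E (1); add E.
Step 2: cheapest edge leaving the tree is B-D (5); add B.
Step 3: cheapest edge leaving the tree is B-F (6); add F.
Step 4: cheapest edge leaving the tree is A-F (3); add A.
Step 5: cheapest edge leaving the tree is C-D (10); add C.
The 3rd edge added is B-F.

B-F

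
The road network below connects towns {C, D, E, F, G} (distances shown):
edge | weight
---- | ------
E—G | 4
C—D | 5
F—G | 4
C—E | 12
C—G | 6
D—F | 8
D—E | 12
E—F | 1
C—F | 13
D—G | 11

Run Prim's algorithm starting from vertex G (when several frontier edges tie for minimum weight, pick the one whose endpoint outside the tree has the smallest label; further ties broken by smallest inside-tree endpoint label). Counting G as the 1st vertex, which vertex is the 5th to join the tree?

Prim, starting at G.
Step 1: frontier [E—G 4, F—G 4, C—G 6, D—G 11] → take E—G (4); add E.
Step 2: frontier [E—F 1, C—E 12, D—E 12, F—G 4, C—G 6, D—G 11] → take E—F (1); add F.
Step 3: frontier [C—E 12, D—E 12, D—F 8, C—F 13, C—G 6, D—G 11] → take C—G (6); add C.
Step 4: frontier [C—D 5, D—E 12, D—F 8, D—G 11] → take C—D (5); add D.
Vertex order: G, E, F, C, D. The 5th vertex is D.

D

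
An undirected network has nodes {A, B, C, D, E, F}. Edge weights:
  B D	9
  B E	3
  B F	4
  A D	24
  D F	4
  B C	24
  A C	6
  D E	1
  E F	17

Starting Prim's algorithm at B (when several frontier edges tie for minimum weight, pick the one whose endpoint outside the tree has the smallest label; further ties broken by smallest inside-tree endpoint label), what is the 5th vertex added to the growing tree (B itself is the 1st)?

A

Prim, starting at B.
Step 1: cheapest edge leaving the tree is B E (3); add E.
Step 2: cheapest edge leaving the tree is D E (1); add D.
Step 3: cheapest edge leaving the tree is B F (4); add F.
Step 4: cheapest edge leaving the tree is A D (24); add A.
Step 5: cheapest edge leaving the tree is A C (6); add C.
Vertex order: B, E, D, F, A, C. The 5th vertex is A.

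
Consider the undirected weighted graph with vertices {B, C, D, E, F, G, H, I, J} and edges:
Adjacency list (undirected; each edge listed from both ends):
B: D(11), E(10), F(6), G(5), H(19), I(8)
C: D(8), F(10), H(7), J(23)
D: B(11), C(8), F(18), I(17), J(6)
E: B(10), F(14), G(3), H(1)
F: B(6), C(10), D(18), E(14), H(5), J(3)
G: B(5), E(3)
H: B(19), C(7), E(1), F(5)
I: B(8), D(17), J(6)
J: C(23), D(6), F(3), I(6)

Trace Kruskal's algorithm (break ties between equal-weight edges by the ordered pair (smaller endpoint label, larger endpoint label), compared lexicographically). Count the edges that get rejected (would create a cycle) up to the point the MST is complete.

1

Sort edges by weight, then run Kruskal:
E H (1): add — endpoints in different components.
E G (3): add — endpoints in different components.
F J (3): add — endpoints in different components.
B G (5): add — endpoints in different components.
F H (5): add — endpoints in different components.
B F (6): skip — B and F already connected.
D J (6): add — endpoints in different components.
I J (6): add — endpoints in different components.
C H (7): add — endpoints in different components.
Edges rejected before the tree was complete: 1.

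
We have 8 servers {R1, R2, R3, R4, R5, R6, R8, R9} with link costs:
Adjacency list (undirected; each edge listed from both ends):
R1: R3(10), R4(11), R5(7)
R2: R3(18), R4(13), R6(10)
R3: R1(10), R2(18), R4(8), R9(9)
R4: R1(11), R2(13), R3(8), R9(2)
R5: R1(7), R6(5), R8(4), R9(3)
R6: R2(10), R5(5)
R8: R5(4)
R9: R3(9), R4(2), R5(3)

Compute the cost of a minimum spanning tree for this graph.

39

Prim, starting at R2.
Step 1: cheapest edge leaving the tree is R2–R6 (10); add R6.
Step 2: cheapest edge leaving the tree is R5–R6 (5); add R5.
Step 3: cheapest edge leaving the tree is R5–R9 (3); add R9.
Step 4: cheapest edge leaving the tree is R4–R9 (2); add R4.
Step 5: cheapest edge leaving the tree is R5–R8 (4); add R8.
Step 6: cheapest edge leaving the tree is R1–R5 (7); add R1.
Step 7: cheapest edge leaving the tree is R3–R4 (8); add R3.
MST edges: R2–R6, R5–R6, R5–R9, R4–R9, R5–R8, R1–R5, R3–R4; total weight 10+5+3+2+4+7+8 = 39.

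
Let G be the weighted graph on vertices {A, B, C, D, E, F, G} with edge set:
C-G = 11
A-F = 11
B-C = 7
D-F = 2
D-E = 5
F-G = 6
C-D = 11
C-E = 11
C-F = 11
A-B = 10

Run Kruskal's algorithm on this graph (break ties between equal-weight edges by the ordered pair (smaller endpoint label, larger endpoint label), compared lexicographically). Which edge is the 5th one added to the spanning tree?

Kruskal: consider edges lightest-first.
D-F (2): add — endpoints in different components.
D-E (5): add — endpoints in different components.
F-G (6): add — endpoints in different components.
B-C (7): add — endpoints in different components.
A-B (10): add — endpoints in different components.
A-F (11): add — endpoints in different components.
The 5th edge added is A-B.

A-B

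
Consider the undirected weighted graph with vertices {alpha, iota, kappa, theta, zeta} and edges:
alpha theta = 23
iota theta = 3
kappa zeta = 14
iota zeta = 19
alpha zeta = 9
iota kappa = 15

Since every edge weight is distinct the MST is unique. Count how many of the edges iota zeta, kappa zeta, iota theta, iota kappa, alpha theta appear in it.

3

Sort edges by weight, then run Kruskal:
iota theta (3): add. Components now {zeta} {kappa} {iota,theta} {alpha}
alpha zeta (9): add. Components now {alpha,zeta} {kappa} {iota,theta}
kappa zeta (14): add. Components now {alpha,kappa,zeta} {iota,theta}
iota kappa (15): add. Components now {alpha,iota,kappa,theta,zeta}
MST edge set: {iota theta, alpha zeta, kappa zeta, iota kappa}.
Of the listed edges, {kappa zeta, iota theta, iota kappa} are in the MST → 3.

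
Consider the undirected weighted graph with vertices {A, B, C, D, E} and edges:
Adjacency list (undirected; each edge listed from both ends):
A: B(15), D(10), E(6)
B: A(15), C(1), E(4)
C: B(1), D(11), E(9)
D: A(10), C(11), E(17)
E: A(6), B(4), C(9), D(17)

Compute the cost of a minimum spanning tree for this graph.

Prim's algorithm from C:
Step 1: cheapest edge leaving the tree is B—C (1); add B.
Step 2: cheapest edge leaving the tree is B—E (4); add E.
Step 3: cheapest edge leaving the tree is A—E (6); add A.
Step 4: cheapest edge leaving the tree is A—D (10); add D.
MST edges: B—C, B—E, A—E, A—D; total weight 1+4+6+10 = 21.

21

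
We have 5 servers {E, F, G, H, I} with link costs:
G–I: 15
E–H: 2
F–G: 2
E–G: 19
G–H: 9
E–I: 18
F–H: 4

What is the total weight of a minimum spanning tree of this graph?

23

Kruskal's algorithm — process edges by increasing weight (ties by edge label):
E–H (2): add — endpoints in different components.
F–G (2): add — endpoints in different components.
F–H (4): add — endpoints in different components.
G–H (9): skip — G and H already connected.
G–I (15): add — endpoints in different components.
MST edges: E–H, F–G, F–H, G–I; total weight 2+2+4+15 = 23.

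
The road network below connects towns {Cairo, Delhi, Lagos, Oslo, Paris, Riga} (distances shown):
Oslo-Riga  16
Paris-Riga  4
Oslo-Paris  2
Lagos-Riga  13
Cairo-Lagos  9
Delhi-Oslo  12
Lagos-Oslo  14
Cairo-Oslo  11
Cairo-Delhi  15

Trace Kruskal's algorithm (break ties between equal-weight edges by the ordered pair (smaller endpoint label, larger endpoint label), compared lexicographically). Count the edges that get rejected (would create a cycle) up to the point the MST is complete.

0

Kruskal: consider edges lightest-first.
Oslo-Paris (2): add. Components now {Oslo,Paris} {Riga} {Delhi} {Cairo} {Lagos}
Paris-Riga (4): add. Components now {Oslo,Paris,Riga} {Delhi} {Cairo} {Lagos}
Cairo-Lagos (9): add. Components now {Oslo,Paris,Riga} {Delhi} {Cairo,Lagos}
Cairo-Oslo (11): add. Components now {Cairo,Lagos,Oslo,Paris,Riga} {Delhi}
Delhi-Oslo (12): add. Components now {Cairo,Delhi,Lagos,Oslo,Paris,Riga}
Edges rejected before the tree was complete: 0.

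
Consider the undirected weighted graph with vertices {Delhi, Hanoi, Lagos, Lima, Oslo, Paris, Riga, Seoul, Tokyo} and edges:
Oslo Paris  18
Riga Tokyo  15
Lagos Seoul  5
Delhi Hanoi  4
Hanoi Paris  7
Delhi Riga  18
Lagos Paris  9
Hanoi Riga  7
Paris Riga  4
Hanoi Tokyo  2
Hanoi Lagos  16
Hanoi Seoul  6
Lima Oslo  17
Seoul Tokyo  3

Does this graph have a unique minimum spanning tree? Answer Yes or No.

Kruskal: consider edges lightest-first.
Hanoi Tokyo (2): add — endpoints in different components.
Seoul Tokyo (3): add — endpoints in different components.
Delhi Hanoi (4): add — endpoints in different components.
Paris Riga (4): add — endpoints in different components.
Lagos Seoul (5): add — endpoints in different components.
Hanoi Seoul (6): skip — Seoul and Hanoi already connected.
Hanoi Paris (7): add — endpoints in different components.
Hanoi Riga (7): skip — Hanoi and Riga already connected.
Lagos Paris (9): skip — Lagos and Paris already connected.
Riga Tokyo (15): skip — Tokyo and Riga already connected.
Hanoi Lagos (16): skip — Lagos and Hanoi already connected.
Lima Oslo (17): add — endpoints in different components.
Delhi Riga (18): skip — Delhi and Riga already connected.
Oslo Paris (18): add — endpoints in different components.
Non-tree edge Hanoi Riga has weight 7, equal to the heaviest edge on its tree cycle — swapping gives another MST of the same weight. Not unique.

No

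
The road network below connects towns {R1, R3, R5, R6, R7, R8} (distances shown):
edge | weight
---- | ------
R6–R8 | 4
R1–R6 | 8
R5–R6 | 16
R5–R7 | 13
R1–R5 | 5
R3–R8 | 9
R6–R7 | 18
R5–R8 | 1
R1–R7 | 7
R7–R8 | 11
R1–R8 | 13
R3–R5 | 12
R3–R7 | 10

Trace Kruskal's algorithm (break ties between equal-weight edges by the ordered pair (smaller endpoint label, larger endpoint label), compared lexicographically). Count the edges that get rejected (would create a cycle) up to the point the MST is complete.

1

Kruskal's algorithm — process edges by increasing weight (ties by edge label):
R5–R8 (1): add. Components now {R5,R8} {R7} {R6} {R1} {R3}
R6–R8 (4): add. Components now {R5,R6,R8} {R7} {R1} {R3}
R1–R5 (5): add. Components now {R1,R5,R6,R8} {R7} {R3}
R1–R7 (7): add. Components now {R1,R5,R6,R7,R8} {R3}
R1–R6 (8): skip — R6 and R1 already connected.
R3–R8 (9): add. Components now {R1,R3,R5,R6,R7,R8}
Edges rejected before the tree was complete: 1.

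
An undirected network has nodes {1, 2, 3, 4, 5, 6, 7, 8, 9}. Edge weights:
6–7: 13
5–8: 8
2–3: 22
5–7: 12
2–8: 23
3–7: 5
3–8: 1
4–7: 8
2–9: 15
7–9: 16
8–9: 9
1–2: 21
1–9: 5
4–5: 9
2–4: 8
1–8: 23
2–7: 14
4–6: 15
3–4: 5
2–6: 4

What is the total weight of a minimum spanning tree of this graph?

45

Grow the tree from 7 using Prim:
Step 1: cheapest edge leaving the tree is 3–7 (5); add 3.
Step 2: cheapest edge leaving the tree is 3–8 (1); add 8.
Step 3: cheapest edge leaving the tree is 3–4 (5); add 4.
Step 4: cheapest edge leaving the tree is 2–4 (8); add 2.
Step 5: cheapest edge leaving the tree is 2–6 (4); add 6.
Step 6: cheapest edge leaving the tree is 5–8 (8); add 5.
Step 7: cheapest edge leaving the tree is 8–9 (9); add 9.
Step 8: cheapest edge leaving the tree is 1–9 (5); add 1.
MST edges: 3–7, 3–8, 3–4, 2–4, 2–6, 5–8, 8–9, 1–9; total weight 5+1+5+8+4+8+9+5 = 45.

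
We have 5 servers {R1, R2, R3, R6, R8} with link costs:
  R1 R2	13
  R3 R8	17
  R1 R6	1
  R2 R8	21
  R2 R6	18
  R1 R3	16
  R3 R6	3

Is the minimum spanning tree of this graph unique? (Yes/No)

Yes

Kruskal: consider edges lightest-first.
R1 R6 (1): add. Components now {R2} {R1,R6} {R8} {R3}
R3 R6 (3): add. Components now {R2} {R1,R3,R6} {R8}
R1 R2 (13): add. Components now {R1,R2,R3,R6} {R8}
R1 R3 (16): skip — R1 and R3 already connected.
R3 R8 (17): add. Components now {R1,R2,R3,R6,R8}
Every non-tree edge has weight strictly greater than the heaviest edge on the tree path between its endpoints, so the MST is unique.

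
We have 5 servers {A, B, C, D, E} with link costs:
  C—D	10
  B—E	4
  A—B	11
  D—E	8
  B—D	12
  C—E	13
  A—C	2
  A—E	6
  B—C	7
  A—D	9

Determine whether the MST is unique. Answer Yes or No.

Kruskal's algorithm — process edges by increasing weight (ties by edge label):
A—C (2): add — endpoints in different components.
B—E (4): add — endpoints in different components.
A—E (6): add — endpoints in different components.
B—C (7): skip — B and C already connected.
D—E (8): add — endpoints in different components.
Every non-tree edge has weight strictly greater than the heaviest edge on the tree path between its endpoints, so the MST is unique.

Yes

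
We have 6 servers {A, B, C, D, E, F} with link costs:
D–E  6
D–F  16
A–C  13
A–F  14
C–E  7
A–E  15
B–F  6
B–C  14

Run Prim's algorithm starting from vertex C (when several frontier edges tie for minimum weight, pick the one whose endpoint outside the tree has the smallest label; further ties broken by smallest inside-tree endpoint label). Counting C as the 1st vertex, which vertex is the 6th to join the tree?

Prim, starting at C.
Step 1: cheapest edge leaving the tree is C–E (7); add E.
Step 2: cheapest edge leaving the tree is D–E (6); add D.
Step 3: cheapest edge leaving the tree is A–C (13); add A.
Step 4: cheapest edge leaving the tree is B–C (14); add B.
Step 5: cheapest edge leaving the tree is B–F (6); add F.
Vertex order: C, E, D, A, B, F. The 6th vertex is F.

F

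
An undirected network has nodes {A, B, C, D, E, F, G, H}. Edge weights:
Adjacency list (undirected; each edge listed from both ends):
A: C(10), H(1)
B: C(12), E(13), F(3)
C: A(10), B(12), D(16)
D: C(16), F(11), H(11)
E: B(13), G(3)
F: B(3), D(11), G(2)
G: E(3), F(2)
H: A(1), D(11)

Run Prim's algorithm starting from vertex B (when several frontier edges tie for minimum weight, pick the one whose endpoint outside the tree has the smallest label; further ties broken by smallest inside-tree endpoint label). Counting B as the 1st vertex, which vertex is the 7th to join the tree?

Grow the tree from B using Prim:
Step 1: cheapest edge leaving the tree is B—F (3); add F.
Step 2: cheapest edge leaving the tree is F—G (2); add G.
Step 3: cheapest edge leaving the tree is E—G (3); add E.
Step 4: cheapest edge leaving the tree is D—F (11); add D.
Step 5: cheapest edge leaving the tree is D—H (11); add H.
Step 6: cheapest edge leaving the tree is A—H (1); add A.
Step 7: cheapest edge leaving the tree is A—C (10); add C.
Vertex order: B, F, G, E, D, H, A, C. The 7th vertex is A.

A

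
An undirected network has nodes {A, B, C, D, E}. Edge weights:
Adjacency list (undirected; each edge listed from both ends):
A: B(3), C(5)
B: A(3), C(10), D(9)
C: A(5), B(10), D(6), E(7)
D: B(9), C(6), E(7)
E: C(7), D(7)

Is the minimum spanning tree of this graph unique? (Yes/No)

Kruskal: consider edges lightest-first.
A—B (3): add. Components now {A,B} {C} {D} {E}
A—C (5): add. Components now {A,B,C} {D} {E}
C—D (6): add. Components now {A,B,C,D} {E}
C—E (7): add. Components now {A,B,C,D,E}
Non-tree edge D—E has weight 7, equal to the heaviest edge on its tree cycle — swapping gives another MST of the same weight. Not unique.

No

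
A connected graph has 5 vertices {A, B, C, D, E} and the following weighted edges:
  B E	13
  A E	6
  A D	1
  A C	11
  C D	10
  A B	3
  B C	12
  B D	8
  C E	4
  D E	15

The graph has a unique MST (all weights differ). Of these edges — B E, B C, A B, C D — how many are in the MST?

Kruskal's algorithm — process edges by increasing weight (ties by edge label):
A D (1): add. Components now {A,D} {B} {C} {E}
A B (3): add. Components now {A,B,D} {C} {E}
C E (4): add. Components now {A,B,D} {C,E}
A E (6): add. Components now {A,B,C,D,E}
MST edge set: {A D, A B, C E, A E}.
Of the listed edges, {A B} are in the MST → 1.

1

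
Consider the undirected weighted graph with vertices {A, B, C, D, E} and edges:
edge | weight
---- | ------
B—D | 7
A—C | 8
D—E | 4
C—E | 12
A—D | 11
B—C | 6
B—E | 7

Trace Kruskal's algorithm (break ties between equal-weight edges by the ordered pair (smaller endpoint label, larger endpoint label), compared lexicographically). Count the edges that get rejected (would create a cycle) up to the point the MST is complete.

Kruskal's algorithm — process edges by increasing weight (ties by edge label):
D—E (4): add — endpoints in different components.
B—C (6): add — endpoints in different components.
B—D (7): add — endpoints in different components.
B—E (7): skip — B and E already connected.
A—C (8): add — endpoints in different components.
Edges rejected before the tree was complete: 1.

1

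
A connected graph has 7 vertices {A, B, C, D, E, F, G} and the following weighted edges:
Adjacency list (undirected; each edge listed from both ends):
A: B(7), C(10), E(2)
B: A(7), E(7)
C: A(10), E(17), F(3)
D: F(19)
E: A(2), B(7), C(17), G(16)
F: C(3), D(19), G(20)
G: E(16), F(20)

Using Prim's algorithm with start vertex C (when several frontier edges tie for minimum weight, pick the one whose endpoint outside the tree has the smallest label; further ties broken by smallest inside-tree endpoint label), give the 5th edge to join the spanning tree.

Prim's algorithm from C:
Step 1: cheapest edge leaving the tree is C F (3); add F.
Step 2: cheapest edge leaving the tree is A C (10); add A.
Step 3: cheapest edge leaving the tree is A E (2); add E.
Step 4: cheapest edge leaving the tree is A B (7); add B.
Step 5: cheapest edge leaving the tree is E G (16); add G.
Step 6: cheapest edge leaving the tree is D F (19); add D.
The 5th edge added is E G.

E-G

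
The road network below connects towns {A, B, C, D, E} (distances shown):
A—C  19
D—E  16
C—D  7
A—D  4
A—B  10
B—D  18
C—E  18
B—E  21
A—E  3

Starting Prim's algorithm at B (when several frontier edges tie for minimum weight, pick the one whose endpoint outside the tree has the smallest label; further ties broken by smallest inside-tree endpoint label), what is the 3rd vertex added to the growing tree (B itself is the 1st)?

E

Prim's algorithm from B:
Step 1: cheapest edge leaving the tree is A—B (10); add A.
Step 2: cheapest edge leaving the tree is A—E (3); add E.
Step 3: cheapest edge leaving the tree is A—D (4); add D.
Step 4: cheapest edge leaving the tree is C—D (7); add C.
Vertex order: B, A, E, D, C. The 3rd vertex is E.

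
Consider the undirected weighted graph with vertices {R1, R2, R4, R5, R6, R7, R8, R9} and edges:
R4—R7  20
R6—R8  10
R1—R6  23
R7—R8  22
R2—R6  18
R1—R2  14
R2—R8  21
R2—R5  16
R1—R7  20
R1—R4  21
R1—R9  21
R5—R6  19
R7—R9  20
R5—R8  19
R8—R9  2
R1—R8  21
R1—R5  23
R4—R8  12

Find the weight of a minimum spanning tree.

92

Grow the tree from R5 using Prim:
Step 1: cheapest edge leaving the tree is R2—R5 (16); add R2.
Step 2: cheapest edge leaving the tree is R1—R2 (14); add R1.
Step 3: cheapest edge leaving the tree is R2—R6 (18); add R6.
Step 4: cheapest edge leaving the tree is R6—R8 (10); add R8.
Step 5: cheapest edge leaving the tree is R8—R9 (2); add R9.
Step 6: cheapest edge leaving the tree is R4—R8 (12); add R4.
Step 7: cheapest edge leaving the tree is R1—R7 (20); add R7.
MST edges: R2—R5, R1—R2, R2—R6, R6—R8, R8—R9, R4—R8, R1—R7; total weight 16+14+18+10+2+12+20 = 92.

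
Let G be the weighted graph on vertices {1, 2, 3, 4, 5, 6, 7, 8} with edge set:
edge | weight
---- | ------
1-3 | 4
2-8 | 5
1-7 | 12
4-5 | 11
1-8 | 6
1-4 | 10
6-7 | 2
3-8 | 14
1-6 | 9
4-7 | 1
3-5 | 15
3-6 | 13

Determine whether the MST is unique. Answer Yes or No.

Kruskal: consider edges lightest-first.
4-7 (1): add — endpoints in different components.
6-7 (2): add — endpoints in different components.
1-3 (4): add — endpoints in different components.
2-8 (5): add — endpoints in different components.
1-8 (6): add — endpoints in different components.
1-6 (9): add — endpoints in different components.
1-4 (10): skip — 1 and 4 already connected.
4-5 (11): add — endpoints in different components.
Every non-tree edge has weight strictly greater than the heaviest edge on the tree path between its endpoints, so the MST is unique.

Yes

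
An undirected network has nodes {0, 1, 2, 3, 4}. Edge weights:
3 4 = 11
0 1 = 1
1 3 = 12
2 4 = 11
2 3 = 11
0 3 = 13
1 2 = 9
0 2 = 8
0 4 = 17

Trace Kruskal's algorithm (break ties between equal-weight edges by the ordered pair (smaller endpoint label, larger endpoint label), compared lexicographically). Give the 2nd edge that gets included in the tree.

Kruskal: consider edges lightest-first.
0 1 (1): add. Components now {0,1} {2} {3} {4}
0 2 (8): add. Components now {0,1,2} {3} {4}
1 2 (9): skip — 1 and 2 already connected.
2 3 (11): add. Components now {0,1,2,3} {4}
2 4 (11): add. Components now {0,1,2,3,4}
The 2nd edge added is 0 2.

0-2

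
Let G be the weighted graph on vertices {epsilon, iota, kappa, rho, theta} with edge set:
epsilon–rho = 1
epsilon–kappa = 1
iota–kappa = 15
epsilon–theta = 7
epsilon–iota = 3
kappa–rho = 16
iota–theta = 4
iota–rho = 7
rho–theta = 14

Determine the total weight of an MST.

Prim's algorithm from epsilon:
Step 1: cheapest edge leaving the tree is epsilon–kappa (1); add kappa.
Step 2: cheapest edge leaving the tree is epsilon–rho (1); add rho.
Step 3: cheapest edge leaving the tree is epsilon–iota (3); add iota.
Step 4: cheapest edge leaving the tree is iota–theta (4); add theta.
MST edges: epsilon–kappa, epsilon–rho, epsilon–iota, iota–theta; total weight 1+1+3+4 = 9.

9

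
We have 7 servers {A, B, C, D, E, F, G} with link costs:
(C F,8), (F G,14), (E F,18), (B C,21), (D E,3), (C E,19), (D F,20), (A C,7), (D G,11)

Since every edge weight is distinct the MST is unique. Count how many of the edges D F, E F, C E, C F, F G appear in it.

Sort edges by weight, then run Kruskal:
D E (3): add — endpoints in different components.
A C (7): add — endpoints in different components.
C F (8): add — endpoints in different components.
D G (11): add — endpoints in different components.
F G (14): add — endpoints in different components.
E F (18): skip — E and F already connected.
C E (19): skip — C and E already connected.
D F (20): skip — D and F already connected.
B C (21): add — endpoints in different components.
MST edge set: {D E, A C, C F, D G, F G, B C}.
Of the listed edges, {C F, F G} are in the MST → 2.

2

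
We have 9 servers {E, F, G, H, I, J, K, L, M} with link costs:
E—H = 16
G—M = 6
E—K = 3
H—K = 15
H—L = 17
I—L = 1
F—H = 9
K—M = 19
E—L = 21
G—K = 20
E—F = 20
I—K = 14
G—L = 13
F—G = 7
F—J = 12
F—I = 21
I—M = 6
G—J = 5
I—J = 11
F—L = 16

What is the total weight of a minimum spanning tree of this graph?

Kruskal: consider edges lightest-first.
I—L (1): add — endpoints in different components.
E—K (3): add — endpoints in different components.
G—J (5): add — endpoints in different components.
G—M (6): add — endpoints in different components.
I—M (6): add — endpoints in different components.
F—G (7): add — endpoints in different components.
F—H (9): add — endpoints in different components.
I—J (11): skip — I and J already connected.
F—J (12): skip — F and J already connected.
G—L (13): skip — G and L already connected.
I—K (14): add — endpoints in different components.
MST edges: I—L, E—K, G—J, G—M, I—M, F—G, F—H, I—K; total weight 1+3+5+6+6+7+9+14 = 51.

51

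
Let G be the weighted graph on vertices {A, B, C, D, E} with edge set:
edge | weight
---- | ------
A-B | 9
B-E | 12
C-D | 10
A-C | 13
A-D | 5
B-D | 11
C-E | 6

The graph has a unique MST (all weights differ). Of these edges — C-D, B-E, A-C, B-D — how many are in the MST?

Sort edges by weight, then run Kruskal:
A-D (5): add — endpoints in different components.
C-E (6): add — endpoints in different components.
A-B (9): add — endpoints in different components.
C-D (10): add — endpoints in different components.
MST edge set: {A-D, C-E, A-B, C-D}.
Of the listed edges, {C-D} are in the MST → 1.

1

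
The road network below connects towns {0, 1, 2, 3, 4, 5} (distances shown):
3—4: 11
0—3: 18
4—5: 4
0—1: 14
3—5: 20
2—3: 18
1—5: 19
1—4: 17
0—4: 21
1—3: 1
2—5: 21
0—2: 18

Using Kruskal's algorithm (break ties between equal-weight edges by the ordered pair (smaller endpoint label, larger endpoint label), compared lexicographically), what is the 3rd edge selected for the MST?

3-4

Kruskal's algorithm — process edges by increasing weight (ties by edge label):
1—3 (1): add — endpoints in different components.
4—5 (4): add — endpoints in different components.
3—4 (11): add — endpoints in different components.
0—1 (14): add — endpoints in different components.
1—4 (17): skip — 1 and 4 already connected.
0—2 (18): add — endpoints in different components.
The 3rd edge added is 3—4.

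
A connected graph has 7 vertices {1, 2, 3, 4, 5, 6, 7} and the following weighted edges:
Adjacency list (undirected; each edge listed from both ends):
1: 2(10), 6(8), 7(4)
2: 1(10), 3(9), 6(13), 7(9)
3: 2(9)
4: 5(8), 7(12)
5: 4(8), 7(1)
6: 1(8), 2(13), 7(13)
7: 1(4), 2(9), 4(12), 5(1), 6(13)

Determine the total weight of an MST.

39

Kruskal: consider edges lightest-first.
5–7 (1): add. Components now {1} {2} {3} {4} {5,7} {6}
1–7 (4): add. Components now {1,5,7} {2} {3} {4} {6}
1–6 (8): add. Components now {1,5,6,7} {2} {3} {4}
4–5 (8): add. Components now {1,4,5,6,7} {2} {3}
2–3 (9): add. Components now {1,4,5,6,7} {2,3}
2–7 (9): add. Components now {1,2,3,4,5,6,7}
MST edges: 5–7, 1–7, 1–6, 4–5, 2–3, 2–7; total weight 1+4+8+8+9+9 = 39.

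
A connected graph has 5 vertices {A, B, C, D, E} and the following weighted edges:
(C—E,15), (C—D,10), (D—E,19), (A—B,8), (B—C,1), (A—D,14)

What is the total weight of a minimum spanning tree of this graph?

34

Kruskal: consider edges lightest-first.
B—C (1): add. Components now {A} {B,C} {D} {E}
A—B (8): add. Components now {A,B,C} {D} {E}
C—D (10): add. Components now {A,B,C,D} {E}
A—D (14): skip — A and D already connected.
C—E (15): add. Components now {A,B,C,D,E}
MST edges: B—C, A—B, C—D, C—E; total weight 1+8+10+15 = 34.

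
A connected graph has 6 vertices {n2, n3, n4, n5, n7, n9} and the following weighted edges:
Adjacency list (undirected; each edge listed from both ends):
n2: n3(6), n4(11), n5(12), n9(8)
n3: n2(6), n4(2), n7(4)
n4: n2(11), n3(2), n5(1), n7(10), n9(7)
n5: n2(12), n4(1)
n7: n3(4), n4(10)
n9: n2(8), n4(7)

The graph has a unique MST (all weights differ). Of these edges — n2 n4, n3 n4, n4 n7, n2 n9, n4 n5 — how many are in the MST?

2

Kruskal's algorithm — process edges by increasing weight (ties by edge label):
n4 n5 (1): add — endpoints in different components.
n3 n4 (2): add — endpoints in different components.
n3 n7 (4): add — endpoints in different components.
n2 n3 (6): add — endpoints in different components.
n4 n9 (7): add — endpoints in different components.
MST edge set: {n4 n5, n3 n4, n3 n7, n2 n3, n4 n9}.
Of the listed edges, {n3 n4, n4 n5} are in the MST → 2.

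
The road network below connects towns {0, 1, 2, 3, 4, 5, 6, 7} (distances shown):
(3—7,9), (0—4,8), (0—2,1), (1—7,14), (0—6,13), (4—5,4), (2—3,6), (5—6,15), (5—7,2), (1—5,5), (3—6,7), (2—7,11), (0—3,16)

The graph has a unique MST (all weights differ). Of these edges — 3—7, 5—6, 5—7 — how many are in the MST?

Kruskal: consider edges lightest-first.
0—2 (1): add — endpoints in different components.
5—7 (2): add — endpoints in different components.
4—5 (4): add — endpoints in different components.
1—5 (5): add — endpoints in different components.
2—3 (6): add — endpoints in different components.
3—6 (7): add — endpoints in different components.
0—4 (8): add — endpoints in different components.
MST edge set: {0—2, 5—7, 4—5, 1—5, 2—3, 3—6, 0—4}.
Of the listed edges, {5—7} are in the MST → 1.

1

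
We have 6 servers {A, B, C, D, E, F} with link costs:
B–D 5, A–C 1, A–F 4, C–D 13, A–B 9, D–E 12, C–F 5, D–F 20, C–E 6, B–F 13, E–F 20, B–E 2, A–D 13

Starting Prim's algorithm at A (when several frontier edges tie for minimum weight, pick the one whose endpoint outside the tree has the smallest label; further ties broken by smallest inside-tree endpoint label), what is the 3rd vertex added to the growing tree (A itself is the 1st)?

Grow the tree from A using Prim:
Step 1: frontier [A–C 1, A–F 4, A–B 9, A–D 13] → take A–C (1); add C.
Step 2: frontier [A–F 4, A–B 9, A–D 13, C–F 5, C–E 6, C–D 13] → take A–F (4); add F.
Step 3: frontier [A–B 9, A–D 13, C–E 6, C–D 13, B–F 13, D–F 20, E–F 20] → take C–E (6); add E.
Step 4: frontier [A–B 9, A–D 13, C–D 13, B–E 2, D–E 12, B–F 13, D–F 20] → take B–E (2); add B.
Step 5: frontier [A–D 13, B–D 5, C–D 13, D–E 12, D–F 20] → take B–D (5); add D.
Vertex order: A, C, F, E, B, D. The 3rd vertex is F.

F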